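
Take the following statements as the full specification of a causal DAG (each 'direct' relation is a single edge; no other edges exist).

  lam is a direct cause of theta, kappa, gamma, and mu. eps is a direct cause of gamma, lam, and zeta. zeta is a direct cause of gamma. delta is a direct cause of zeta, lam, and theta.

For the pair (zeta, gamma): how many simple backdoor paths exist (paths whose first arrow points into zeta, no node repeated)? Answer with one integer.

6

A backdoor path from zeta to gamma is any simple undirected path whose first edge points into zeta (i.e. leaves zeta via a parent).
Parents of zeta: {delta, eps}.
Enumerating:
  P1: zeta <- delta -> lam <- eps -> gamma
  P2: zeta <- delta -> lam -> gamma
  P3: zeta <- delta -> theta <- lam <- eps -> gamma
  P4: zeta <- delta -> theta <- lam -> gamma
  P5: zeta <- eps -> lam -> gamma
  P6: zeta <- eps -> gamma
That exhausts the simple backdoor paths. Count: 6.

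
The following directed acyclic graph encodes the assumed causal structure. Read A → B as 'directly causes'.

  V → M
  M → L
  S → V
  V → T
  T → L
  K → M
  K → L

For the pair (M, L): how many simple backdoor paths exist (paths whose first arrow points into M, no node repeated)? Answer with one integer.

2

A backdoor path from M to L is any simple undirected path whose first edge points into M (i.e. leaves M via a parent).
Parents of M: {K, V}.
Enumerating:
  P1: M <- K -> L
  P2: M <- V -> T -> L
That exhausts the simple backdoor paths. Count: 2.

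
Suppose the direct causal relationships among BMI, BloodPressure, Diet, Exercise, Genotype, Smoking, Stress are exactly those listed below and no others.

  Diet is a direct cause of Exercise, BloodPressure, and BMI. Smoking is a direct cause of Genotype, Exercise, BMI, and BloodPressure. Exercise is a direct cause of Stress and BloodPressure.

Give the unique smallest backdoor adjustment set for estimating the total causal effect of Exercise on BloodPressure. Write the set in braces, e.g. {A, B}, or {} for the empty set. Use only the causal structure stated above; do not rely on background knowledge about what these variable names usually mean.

Variables eligible for adjustment (non-descendants of Exercise, excluding Exercise and BloodPressure): {BMI, Diet, Genotype, Smoking}.
Backdoor paths from Exercise to BloodPressure:
  P1: Exercise <- Smoking -> BloodPressure
  P2: Exercise <- Smoking -> BMI <- Diet -> BloodPressure
  P3: Exercise <- Diet -> BloodPressure
  P4: Exercise <- Diet -> BMI <- Smoking -> BloodPressure
The empty set is not sufficient: P1 (Exercise <- Smoking -> BloodPressure) has no collider blocking it and no conditioned non-collider, so it is open.
Try {Diet, Smoking}:
  P1: blocked at fork node Smoking ∈ conditioning set.
  P2: blocked at fork node Smoking ∈ conditioning set.
  P3: blocked at fork node Diet ∈ conditioning set.
  P4: blocked at fork node Diet ∈ conditioning set.
{Diet, Smoking} contains no descendant of Exercise and blocks every backdoor path.
Every element of {Diet, Smoking} is needed (dropping Diet leaves P3 open; dropping Smoking leaves P1 open), so no proper subset is valid.
Among all size-2 subsets of the eligible variables, only {Diet, Smoking} blocks every backdoor path, so it is the unique smallest valid adjustment set.

{Diet, Smoking}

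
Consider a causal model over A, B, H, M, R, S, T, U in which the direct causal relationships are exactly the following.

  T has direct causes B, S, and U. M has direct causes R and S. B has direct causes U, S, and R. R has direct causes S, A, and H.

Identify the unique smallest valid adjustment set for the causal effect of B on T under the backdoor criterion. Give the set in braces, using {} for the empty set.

Variables eligible for adjustment (non-descendants of B, excluding B and T): {A, H, M, R, S, U}.
Backdoor paths from B to T:
  P1: B <- U -> T
  P2: B <- S -> T
  P3: B <- R <- S -> T
  P4: B <- R -> M <- S -> T
The empty set is not sufficient: P1 (B <- U -> T) has no collider blocking it and no conditioned non-collider, so it is open.
Try {S, U}:
  P1: blocked at fork node U ∈ conditioning set.
  P2: blocked at fork node S ∈ conditioning set.
  P3: blocked at fork node S ∈ conditioning set.
  P4: blocked at collider M (neither it nor any descendant is in the conditioning set).
{S, U} contains no descendant of B and blocks every backdoor path.
Every element of {S, U} is needed (dropping S leaves P2 open; dropping U leaves P1 open), so no proper subset is valid.
Among all size-2 subsets of the eligible variables, only {S, U} blocks every backdoor path, so it is the unique smallest valid adjustment set.

{S, U}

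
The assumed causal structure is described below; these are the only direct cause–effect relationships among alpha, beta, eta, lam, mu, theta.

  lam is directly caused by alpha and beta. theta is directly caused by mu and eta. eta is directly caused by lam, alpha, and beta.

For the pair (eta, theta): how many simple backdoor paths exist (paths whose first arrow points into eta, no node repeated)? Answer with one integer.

0

A backdoor path from eta to theta is any simple undirected path whose first edge points into eta (i.e. leaves eta via a parent).
Parents of eta: {alpha, beta, lam}.
No simple path from any parent of eta reaches theta without revisiting eta, so there are no backdoor paths.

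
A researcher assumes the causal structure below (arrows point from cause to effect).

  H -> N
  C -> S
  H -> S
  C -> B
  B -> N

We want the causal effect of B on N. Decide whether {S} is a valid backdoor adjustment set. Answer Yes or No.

No

Backdoor paths from B to N (paths whose first edge points into B):
  P1: B <- C -> S <- H -> N
Condition 1 (no descendant of B in the set): holds — descendants of B are {N}; none are in {S}.
Condition 2 (every backdoor path blocked by {S}):
  P1: open — collider(s) S are conditioned on (or have a conditioned descendant) and no non-collider on the path is in the set.
{S} does not satisfy the backdoor criterion.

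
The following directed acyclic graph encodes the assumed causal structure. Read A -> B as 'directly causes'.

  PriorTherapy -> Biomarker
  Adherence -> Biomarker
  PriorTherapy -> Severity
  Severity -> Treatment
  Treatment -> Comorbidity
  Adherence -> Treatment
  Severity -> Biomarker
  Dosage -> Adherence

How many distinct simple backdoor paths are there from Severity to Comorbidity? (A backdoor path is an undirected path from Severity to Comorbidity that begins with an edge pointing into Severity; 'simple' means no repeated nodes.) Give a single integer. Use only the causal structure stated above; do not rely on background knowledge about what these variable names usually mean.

A backdoor path from Severity to Comorbidity is any simple undirected path whose first edge points into Severity (i.e. leaves Severity via a parent).
Parents of Severity: {PriorTherapy}.
Enumerating:
  P1: Severity <- PriorTherapy -> Biomarker <- Adherence -> Treatment -> Comorbidity
That exhausts the simple backdoor paths. Count: 1.

1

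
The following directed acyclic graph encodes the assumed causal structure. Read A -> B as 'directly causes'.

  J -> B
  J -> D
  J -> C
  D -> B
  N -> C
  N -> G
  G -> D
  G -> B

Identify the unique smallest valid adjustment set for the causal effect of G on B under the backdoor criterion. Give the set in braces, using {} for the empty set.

Variables eligible for adjustment (non-descendants of G, excluding G and B): {C, J, N}.
Backdoor paths from G to B:
  P1: G <- N -> C <- J -> D -> B
  P2: G <- N -> C <- J -> B
Each backdoor path contains an unconditioned collider, so every path is already blocked with the empty conditioning set:
  P1: blocked at collider C (neither it nor any descendant is in the conditioning set).
  P2: blocked at collider C (neither it nor any descendant is in the conditioning set).
The empty set is therefore the unique smallest valid set.

{}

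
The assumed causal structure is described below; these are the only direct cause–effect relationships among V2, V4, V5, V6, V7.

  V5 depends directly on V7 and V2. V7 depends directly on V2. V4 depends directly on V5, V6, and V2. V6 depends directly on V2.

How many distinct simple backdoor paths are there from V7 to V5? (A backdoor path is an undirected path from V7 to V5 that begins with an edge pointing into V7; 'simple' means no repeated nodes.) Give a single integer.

A backdoor path from V7 to V5 is any simple undirected path whose first edge points into V7 (i.e. leaves V7 via a parent).
Parents of V7: {V2}.
Enumerating:
  P1: V7 <- V2 -> V6 -> V4 <- V5
  P2: V7 <- V2 -> V5
  P3: V7 <- V2 -> V4 <- V5
That exhausts the simple backdoor paths. Count: 3.

3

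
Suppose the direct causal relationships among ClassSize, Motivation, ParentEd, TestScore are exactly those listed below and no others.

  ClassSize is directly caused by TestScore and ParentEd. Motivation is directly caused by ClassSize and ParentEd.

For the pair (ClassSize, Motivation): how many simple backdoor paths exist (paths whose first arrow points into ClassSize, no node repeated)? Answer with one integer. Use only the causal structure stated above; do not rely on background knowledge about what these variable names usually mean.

1

A backdoor path from ClassSize to Motivation is any simple undirected path whose first edge points into ClassSize (i.e. leaves ClassSize via a parent).
Parents of ClassSize: {ParentEd, TestScore}.
Enumerating:
  P1: ClassSize <- ParentEd -> Motivation
That exhausts the simple backdoor paths. Count: 1.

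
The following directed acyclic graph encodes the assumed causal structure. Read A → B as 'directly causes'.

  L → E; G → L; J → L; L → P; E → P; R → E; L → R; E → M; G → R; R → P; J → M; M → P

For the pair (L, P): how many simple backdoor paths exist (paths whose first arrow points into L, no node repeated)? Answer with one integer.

6

A backdoor path from L to P is any simple undirected path whose first edge points into L (i.e. leaves L via a parent).
Parents of L: {G, J}.
Enumerating:
  P1: L <- J -> M <- E <- R -> P
  P2: L <- J -> M <- E -> P
  P3: L <- J -> M -> P
  P4: L <- G -> R -> E -> M -> P
  P5: L <- G -> R -> E -> P
  P6: L <- G -> R -> P
That exhausts the simple backdoor paths. Count: 6.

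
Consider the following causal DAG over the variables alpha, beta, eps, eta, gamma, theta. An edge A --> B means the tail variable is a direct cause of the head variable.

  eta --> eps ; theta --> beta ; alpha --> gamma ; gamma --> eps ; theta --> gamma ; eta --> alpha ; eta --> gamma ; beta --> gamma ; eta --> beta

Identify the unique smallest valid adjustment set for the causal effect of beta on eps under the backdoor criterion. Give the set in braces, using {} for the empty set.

Variables eligible for adjustment (non-descendants of beta, excluding beta and eps): {alpha, eta, theta}.
Backdoor paths from beta to eps:
  P1: beta <- eta -> alpha -> gamma -> eps
  P2: beta <- eta -> gamma -> eps
  P3: beta <- eta -> eps
  P4: beta <- theta -> gamma <- eta -> eps
  P5: beta <- theta -> gamma <- alpha <- eta -> eps
  P6: beta <- theta -> gamma -> eps
The empty set is not sufficient: P1 (beta <- eta -> alpha -> gamma -> eps) has no collider blocking it and no conditioned non-collider, so it is open.
Try {eta, theta}:
  P1: blocked at fork node eta ∈ conditioning set.
  P2: blocked at fork node eta ∈ conditioning set.
  P3: blocked at fork node eta ∈ conditioning set.
  P4: blocked at fork node theta ∈ conditioning set.
  P5: blocked at fork node theta ∈ conditioning set.
  P6: blocked at fork node theta ∈ conditioning set.
{eta, theta} contains no descendant of beta and blocks every backdoor path.
Every element of {eta, theta} is needed (dropping eta leaves P1 open; dropping theta leaves P6 open), so no proper subset is valid.
Among all size-2 subsets of the eligible variables, only {eta, theta} blocks every backdoor path, so it is the unique smallest valid adjustment set.

{eta, theta}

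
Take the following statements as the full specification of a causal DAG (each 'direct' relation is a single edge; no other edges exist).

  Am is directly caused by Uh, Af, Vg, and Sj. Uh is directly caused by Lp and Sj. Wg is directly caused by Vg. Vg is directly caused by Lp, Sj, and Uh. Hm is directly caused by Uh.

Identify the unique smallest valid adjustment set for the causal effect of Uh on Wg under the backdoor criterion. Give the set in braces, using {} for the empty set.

Variables eligible for adjustment (non-descendants of Uh, excluding Uh and Wg): {Af, Lp, Sj}.
Backdoor paths from Uh to Wg:
  P1: Uh <- Sj -> Vg -> Wg
  P2: Uh <- Sj -> Am <- Vg -> Wg
  P3: Uh <- Lp -> Vg -> Wg
The empty set is not sufficient: P1 (Uh <- Sj -> Vg -> Wg) has no collider blocking it and no conditioned non-collider, so it is open.
Try {Lp, Sj}:
  P1: blocked at fork node Sj ∈ conditioning set.
  P2: blocked at fork node Sj ∈ conditioning set.
  P3: blocked at fork node Lp ∈ conditioning set.
{Lp, Sj} contains no descendant of Uh and blocks every backdoor path.
Every element of {Lp, Sj} is needed (dropping Lp leaves P3 open; dropping Sj leaves P1 open), so no proper subset is valid.
Among all size-2 subsets of the eligible variables, only {Lp, Sj} blocks every backdoor path, so it is the unique smallest valid adjustment set.

{Lp, Sj}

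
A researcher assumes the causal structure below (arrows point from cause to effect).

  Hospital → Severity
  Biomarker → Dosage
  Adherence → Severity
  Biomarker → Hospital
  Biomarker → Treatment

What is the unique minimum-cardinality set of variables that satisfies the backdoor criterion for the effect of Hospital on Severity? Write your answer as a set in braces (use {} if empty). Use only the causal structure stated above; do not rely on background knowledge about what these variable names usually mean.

{}

Variables eligible for adjustment (non-descendants of Hospital, excluding Hospital and Severity): {Adherence, Biomarker, Dosage, Treatment}.
Backdoor paths from Hospital to Severity:
  (none)
With no backdoor paths the empty set already satisfies the criterion, and it is trivially minimal.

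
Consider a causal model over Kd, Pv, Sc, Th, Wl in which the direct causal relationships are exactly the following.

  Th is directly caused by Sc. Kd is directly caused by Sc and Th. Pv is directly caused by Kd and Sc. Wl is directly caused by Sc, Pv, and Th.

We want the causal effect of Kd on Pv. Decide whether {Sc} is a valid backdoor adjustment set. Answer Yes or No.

Yes

Backdoor paths from Kd to Pv (paths whose first edge points into Kd):
  P1: Kd <- Sc -> Th -> Wl <- Pv
  P2: Kd <- Sc -> Pv
  P3: Kd <- Sc -> Wl <- Pv
  P4: Kd <- Th <- Sc -> Pv
  P5: Kd <- Th <- Sc -> Wl <- Pv
  P6: Kd <- Th -> Wl <- Sc -> Pv
  P7: Kd <- Th -> Wl <- Pv
Condition 1 (no descendant of Kd in the set): holds — descendants of Kd are {Pv, Wl}; none are in {Sc}.
Condition 2 (every backdoor path blocked by {Sc}):
  P1: blocked at fork node Sc ∈ conditioning set.
  P2: blocked at fork node Sc ∈ conditioning set.
  P3: blocked at fork node Sc ∈ conditioning set.
  P4: blocked at fork node Sc ∈ conditioning set.
  P5: blocked at fork node Sc ∈ conditioning set.
  P6: blocked at collider Wl (neither it nor any descendant is in the conditioning set).
  P7: blocked at collider Wl (neither it nor any descendant is in the conditioning set).
{Sc} satisfies the backdoor criterion.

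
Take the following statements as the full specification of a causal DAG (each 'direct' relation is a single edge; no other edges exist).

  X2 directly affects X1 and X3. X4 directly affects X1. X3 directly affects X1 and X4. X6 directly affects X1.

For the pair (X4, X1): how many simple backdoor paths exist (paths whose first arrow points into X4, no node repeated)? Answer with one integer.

2

A backdoor path from X4 to X1 is any simple undirected path whose first edge points into X4 (i.e. leaves X4 via a parent).
Parents of X4: {X3}.
Enumerating:
  P1: X4 <- X3 <- X2 -> X1
  P2: X4 <- X3 -> X1
That exhausts the simple backdoor paths. Count: 2.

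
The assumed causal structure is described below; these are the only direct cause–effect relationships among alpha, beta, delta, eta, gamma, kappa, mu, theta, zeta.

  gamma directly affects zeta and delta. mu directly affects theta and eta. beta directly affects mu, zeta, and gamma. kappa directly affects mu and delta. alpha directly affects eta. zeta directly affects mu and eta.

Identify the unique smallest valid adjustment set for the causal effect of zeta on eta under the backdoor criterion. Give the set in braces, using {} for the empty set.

Variables eligible for adjustment (non-descendants of zeta, excluding zeta and eta): {alpha, beta, delta, gamma, kappa}.
Backdoor paths from zeta to eta:
  P1: zeta <- beta -> gamma -> delta <- kappa -> mu -> eta
  P2: zeta <- beta -> mu -> eta
  P3: zeta <- gamma <- beta -> mu -> eta
  P4: zeta <- gamma -> delta <- kappa -> mu -> eta
The empty set is not sufficient: P2 (zeta <- beta -> mu -> eta) has no collider blocking it and no conditioned non-collider, so it is open.
Try {beta}:
  P1: blocked at fork node beta ∈ conditioning set.
  P2: blocked at fork node beta ∈ conditioning set.
  P3: blocked at fork node beta ∈ conditioning set.
  P4: blocked at collider delta (neither it nor any descendant is in the conditioning set).
{beta} contains no descendant of zeta and blocks every backdoor path.
No other singleton works — e.g. {kappa} leaves P2 open — so {beta} is the unique smallest valid adjustment set.

{beta}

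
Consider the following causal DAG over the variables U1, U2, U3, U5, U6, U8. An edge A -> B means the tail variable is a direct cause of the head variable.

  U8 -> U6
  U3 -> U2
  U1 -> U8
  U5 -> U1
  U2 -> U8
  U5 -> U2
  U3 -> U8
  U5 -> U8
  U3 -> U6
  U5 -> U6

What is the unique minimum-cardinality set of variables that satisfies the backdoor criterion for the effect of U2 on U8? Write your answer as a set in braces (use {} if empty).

Variables eligible for adjustment (non-descendants of U2, excluding U2 and U8): {U1, U3, U5}.
Backdoor paths from U2 to U8:
  P1: U2 <- U5 -> U1 -> U8
  P2: U2 <- U5 -> U8
  P3: U2 <- U5 -> U6 <- U3 -> U8
  P4: U2 <- U5 -> U6 <- U8
  P5: U2 <- U3 -> U8
  P6: U2 <- U3 -> U6 <- U5 -> U1 -> U8
  P7: U2 <- U3 -> U6 <- U5 -> U8
  P8: U2 <- U3 -> U6 <- U8
The empty set is not sufficient: P1 (U2 <- U5 -> U1 -> U8) has no collider blocking it and no conditioned non-collider, so it is open.
Try {U3, U5}:
  P1: blocked at fork node U5 ∈ conditioning set.
  P2: blocked at fork node U5 ∈ conditioning set.
  P3: blocked at fork node U5 ∈ conditioning set.
  P4: blocked at fork node U5 ∈ conditioning set.
  P5: blocked at fork node U3 ∈ conditioning set.
  P6: blocked at fork node U3 ∈ conditioning set.
  P7: blocked at fork node U3 ∈ conditioning set.
  P8: blocked at fork node U3 ∈ conditioning set.
{U3, U5} contains no descendant of U2 and blocks every backdoor path.
Every element of {U3, U5} is needed (dropping U3 leaves P5 open; dropping U5 leaves P1 open), so no proper subset is valid.
Among all size-2 subsets of the eligible variables, only {U3, U5} blocks every backdoor path, so it is the unique smallest valid adjustment set.

{U3, U5}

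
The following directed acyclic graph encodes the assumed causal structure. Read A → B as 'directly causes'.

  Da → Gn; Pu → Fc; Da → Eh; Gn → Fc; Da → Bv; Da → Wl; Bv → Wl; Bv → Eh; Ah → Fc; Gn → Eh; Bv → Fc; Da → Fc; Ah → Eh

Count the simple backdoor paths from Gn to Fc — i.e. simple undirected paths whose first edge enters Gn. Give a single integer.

A backdoor path from Gn to Fc is any simple undirected path whose first edge points into Gn (i.e. leaves Gn via a parent).
Parents of Gn: {Da}.
Enumerating:
  P1: Gn <- Da -> Bv -> Eh <- Ah -> Fc
  P2: Gn <- Da -> Bv -> Fc
  P3: Gn <- Da -> Eh <- Bv -> Fc
  P4: Gn <- Da -> Eh <- Ah -> Fc
  P5: Gn <- Da -> Fc
  P6: Gn <- Da -> Wl <- Bv -> Eh <- Ah -> Fc
  P7: Gn <- Da -> Wl <- Bv -> Fc
That exhausts the simple backdoor paths. Count: 7.

7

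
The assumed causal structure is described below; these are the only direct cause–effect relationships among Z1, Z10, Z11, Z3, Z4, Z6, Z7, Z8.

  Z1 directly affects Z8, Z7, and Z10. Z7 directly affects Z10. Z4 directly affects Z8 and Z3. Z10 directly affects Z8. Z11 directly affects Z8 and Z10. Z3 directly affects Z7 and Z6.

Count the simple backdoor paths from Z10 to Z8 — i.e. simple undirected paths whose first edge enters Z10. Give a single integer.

5

A backdoor path from Z10 to Z8 is any simple undirected path whose first edge points into Z10 (i.e. leaves Z10 via a parent).
Parents of Z10: {Z1, Z11, Z7}.
Enumerating:
  P1: Z10 <- Z1 -> Z7 <- Z3 <- Z4 -> Z8
  P2: Z10 <- Z1 -> Z8
  P3: Z10 <- Z11 -> Z8
  P4: Z10 <- Z7 <- Z3 <- Z4 -> Z8
  P5: Z10 <- Z7 <- Z1 -> Z8
That exhausts the simple backdoor paths. Count: 5.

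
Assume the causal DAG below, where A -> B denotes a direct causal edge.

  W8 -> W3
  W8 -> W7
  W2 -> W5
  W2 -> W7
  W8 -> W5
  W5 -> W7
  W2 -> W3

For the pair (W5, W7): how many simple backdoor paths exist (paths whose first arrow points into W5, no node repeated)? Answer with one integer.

4

A backdoor path from W5 to W7 is any simple undirected path whose first edge points into W5 (i.e. leaves W5 via a parent).
Parents of W5: {W2, W8}.
Enumerating:
  P1: W5 <- W8 -> W3 <- W2 -> W7
  P2: W5 <- W8 -> W7
  P3: W5 <- W2 -> W3 <- W8 -> W7
  P4: W5 <- W2 -> W7
That exhausts the simple backdoor paths. Count: 4.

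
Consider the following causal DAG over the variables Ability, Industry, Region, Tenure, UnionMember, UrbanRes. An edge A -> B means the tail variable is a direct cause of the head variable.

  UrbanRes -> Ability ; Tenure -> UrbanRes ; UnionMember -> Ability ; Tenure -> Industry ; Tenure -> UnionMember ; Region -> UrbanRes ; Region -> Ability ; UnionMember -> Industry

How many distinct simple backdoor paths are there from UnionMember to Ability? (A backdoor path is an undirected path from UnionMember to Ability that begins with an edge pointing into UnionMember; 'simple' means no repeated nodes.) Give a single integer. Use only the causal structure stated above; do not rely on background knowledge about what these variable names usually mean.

A backdoor path from UnionMember to Ability is any simple undirected path whose first edge points into UnionMember (i.e. leaves UnionMember via a parent).
Parents of UnionMember: {Tenure}.
Enumerating:
  P1: UnionMember <- Tenure -> UrbanRes <- Region -> Ability
  P2: UnionMember <- Tenure -> UrbanRes -> Ability
That exhausts the simple backdoor paths. Count: 2.

2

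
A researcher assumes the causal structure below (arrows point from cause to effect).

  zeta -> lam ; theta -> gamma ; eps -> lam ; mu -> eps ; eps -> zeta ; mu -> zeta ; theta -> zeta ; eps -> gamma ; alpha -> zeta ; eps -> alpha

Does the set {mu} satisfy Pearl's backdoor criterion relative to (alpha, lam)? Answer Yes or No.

No

Backdoor paths from alpha to lam (paths whose first edge points into alpha):
  P1: alpha <- eps <- mu -> zeta -> lam
  P2: alpha <- eps -> zeta -> lam
  P3: alpha <- eps -> lam
  P4: alpha <- eps -> gamma <- theta -> zeta -> lam
Condition 1 (no descendant of alpha in the set): holds — descendants of alpha are {lam, zeta}; none are in {mu}.
Condition 2 (every backdoor path blocked by {mu}):
  P1: blocked at fork node mu ∈ conditioning set.
  P2: open — no interior node is in the conditioning set.
  P3: open — no interior node is in the conditioning set.
  P4: blocked at collider gamma (neither it nor any descendant is in the conditioning set).
{mu} does not satisfy the backdoor criterion.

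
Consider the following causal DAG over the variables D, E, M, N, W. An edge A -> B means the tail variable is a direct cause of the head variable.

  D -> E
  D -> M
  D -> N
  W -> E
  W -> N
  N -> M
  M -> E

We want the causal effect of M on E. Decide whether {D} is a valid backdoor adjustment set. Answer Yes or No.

Backdoor paths from M to E (paths whose first edge points into M):
  P1: M <- D -> N <- W -> E
  P2: M <- D -> E
  P3: M <- N <- W -> E
  P4: M <- N <- D -> E
Condition 1 (no descendant of M in the set): holds — descendants of M are {E}; none are in {D}.
Condition 2 (every backdoor path blocked by {D}):
  P1: blocked at fork node D ∈ conditioning set.
  P2: blocked at fork node D ∈ conditioning set.
  P3: open — no interior node is in the conditioning set.
  P4: blocked at fork node D ∈ conditioning set.
{D} does not satisfy the backdoor criterion.

No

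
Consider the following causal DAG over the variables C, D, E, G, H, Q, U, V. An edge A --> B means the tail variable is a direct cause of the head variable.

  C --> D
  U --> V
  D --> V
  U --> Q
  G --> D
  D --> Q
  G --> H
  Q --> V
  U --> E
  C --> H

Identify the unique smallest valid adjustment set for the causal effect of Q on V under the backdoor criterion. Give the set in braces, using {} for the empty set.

Variables eligible for adjustment (non-descendants of Q, excluding Q and V): {C, D, E, G, H, U}.
Backdoor paths from Q to V:
  P1: Q <- U -> V
  P2: Q <- D -> V
The empty set is not sufficient: P1 (Q <- U -> V) has no collider blocking it and no conditioned non-collider, so it is open.
Try {D, U}:
  P1: blocked at fork node U ∈ conditioning set.
  P2: blocked at fork node D ∈ conditioning set.
{D, U} contains no descendant of Q and blocks every backdoor path.
Every element of {D, U} is needed (dropping D leaves P2 open; dropping U leaves P1 open), so no proper subset is valid.
Among all size-2 subsets of the eligible variables, only {D, U} blocks every backdoor path, so it is the unique smallest valid adjustment set.

{D, U}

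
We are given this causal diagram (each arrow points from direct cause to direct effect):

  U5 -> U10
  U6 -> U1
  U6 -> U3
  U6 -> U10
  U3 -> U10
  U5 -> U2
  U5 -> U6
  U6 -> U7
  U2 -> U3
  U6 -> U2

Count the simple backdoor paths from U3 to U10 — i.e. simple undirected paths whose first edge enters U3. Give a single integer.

7

A backdoor path from U3 to U10 is any simple undirected path whose first edge points into U3 (i.e. leaves U3 via a parent).
Parents of U3: {U2, U6}.
Enumerating:
  P1: U3 <- U6 <- U5 -> U10
  P2: U3 <- U6 -> U2 <- U5 -> U10
  P3: U3 <- U6 -> U10
  P4: U3 <- U2 <- U5 -> U6 -> U10
  P5: U3 <- U2 <- U5 -> U10
  P6: U3 <- U2 <- U6 <- U5 -> U10
  P7: U3 <- U2 <- U6 -> U10
That exhausts the simple backdoor paths. Count: 7.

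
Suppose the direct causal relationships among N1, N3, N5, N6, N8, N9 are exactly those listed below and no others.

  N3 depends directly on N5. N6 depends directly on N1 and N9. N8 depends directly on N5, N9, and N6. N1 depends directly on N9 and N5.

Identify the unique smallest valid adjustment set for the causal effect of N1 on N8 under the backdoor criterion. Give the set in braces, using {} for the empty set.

{N5, N9}

Variables eligible for adjustment (non-descendants of N1, excluding N1 and N8): {N3, N5, N9}.
Backdoor paths from N1 to N8:
  P1: N1 <- N5 -> N8
  P2: N1 <- N9 -> N6 -> N8
  P3: N1 <- N9 -> N8
The empty set is not sufficient: P1 (N1 <- N5 -> N8) has no collider blocking it and no conditioned non-collider, so it is open.
Try {N5, N9}:
  P1: blocked at fork node N5 ∈ conditioning set.
  P2: blocked at fork node N9 ∈ conditioning set.
  P3: blocked at fork node N9 ∈ conditioning set.
{N5, N9} contains no descendant of N1 and blocks every backdoor path.
Every element of {N5, N9} is needed (dropping N5 leaves P1 open; dropping N9 leaves P2 open), so no proper subset is valid.
Among all size-2 subsets of the eligible variables, only {N5, N9} blocks every backdoor path, so it is the unique smallest valid adjustment set.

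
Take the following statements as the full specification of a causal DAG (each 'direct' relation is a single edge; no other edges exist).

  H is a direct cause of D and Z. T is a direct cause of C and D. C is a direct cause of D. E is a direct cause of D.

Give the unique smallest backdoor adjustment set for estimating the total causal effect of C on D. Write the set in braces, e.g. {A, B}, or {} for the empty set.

{T}

Variables eligible for adjustment (non-descendants of C, excluding C and D): {E, H, T, Z}.
Backdoor paths from C to D:
  P1: C <- T -> D
The empty set is not sufficient: P1 (C <- T -> D) has no collider blocking it and no conditioned non-collider, so it is open.
Try {T}:
  P1: blocked at fork node T ∈ conditioning set.
{T} contains no descendant of C and blocks every backdoor path.
No other singleton works — e.g. {E} leaves P1 open — so {T} is the unique smallest valid adjustment set.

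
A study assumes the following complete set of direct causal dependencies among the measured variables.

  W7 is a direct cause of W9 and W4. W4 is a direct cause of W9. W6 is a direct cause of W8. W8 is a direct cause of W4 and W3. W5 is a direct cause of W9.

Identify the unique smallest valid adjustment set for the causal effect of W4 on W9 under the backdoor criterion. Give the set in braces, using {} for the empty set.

Variables eligible for adjustment (non-descendants of W4, excluding W4 and W9): {W3, W5, W6, W7, W8}.
Backdoor paths from W4 to W9:
  P1: W4 <- W7 -> W9
The empty set is not sufficient: P1 (W4 <- W7 -> W9) has no collider blocking it and no conditioned non-collider, so it is open.
Try {W7}:
  P1: blocked at fork node W7 ∈ conditioning set.
{W7} contains no descendant of W4 and blocks every backdoor path.
No other singleton works — e.g. {W6} leaves P1 open — so {W7} is the unique smallest valid adjustment set.

{W7}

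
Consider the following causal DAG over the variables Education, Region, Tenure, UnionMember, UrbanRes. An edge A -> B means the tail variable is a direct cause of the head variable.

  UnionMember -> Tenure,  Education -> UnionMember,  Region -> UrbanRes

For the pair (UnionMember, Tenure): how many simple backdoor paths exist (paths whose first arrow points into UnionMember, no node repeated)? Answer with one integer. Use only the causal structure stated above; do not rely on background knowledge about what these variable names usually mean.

0

A backdoor path from UnionMember to Tenure is any simple undirected path whose first edge points into UnionMember (i.e. leaves UnionMember via a parent).
Parents of UnionMember: {Education}.
No simple path from any parent of UnionMember reaches Tenure without revisiting UnionMember, so there are no backdoor paths.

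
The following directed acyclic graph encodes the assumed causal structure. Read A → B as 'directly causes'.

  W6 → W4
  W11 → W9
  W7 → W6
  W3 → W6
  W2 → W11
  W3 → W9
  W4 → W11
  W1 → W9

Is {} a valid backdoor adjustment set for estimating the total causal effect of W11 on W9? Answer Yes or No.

No

Backdoor paths from W11 to W9 (paths whose first edge points into W11):
  P1: W11 <- W4 <- W6 <- W3 -> W9
Condition 1 (no descendant of W11 in the set): holds — descendants of W11 are {W9}; none are in {}.
Condition 2 (every backdoor path blocked by {}):
  P1: open — no interior node is in the conditioning set.
{} does not satisfy the backdoor criterion.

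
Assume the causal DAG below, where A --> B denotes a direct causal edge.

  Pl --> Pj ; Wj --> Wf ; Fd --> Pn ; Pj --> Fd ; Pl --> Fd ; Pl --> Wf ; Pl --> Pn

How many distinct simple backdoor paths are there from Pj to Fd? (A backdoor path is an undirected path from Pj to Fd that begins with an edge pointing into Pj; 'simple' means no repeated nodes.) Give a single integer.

2

A backdoor path from Pj to Fd is any simple undirected path whose first edge points into Pj (i.e. leaves Pj via a parent).
Parents of Pj: {Pl}.
Enumerating:
  P1: Pj <- Pl -> Fd
  P2: Pj <- Pl -> Pn <- Fd
That exhausts the simple backdoor paths. Count: 2.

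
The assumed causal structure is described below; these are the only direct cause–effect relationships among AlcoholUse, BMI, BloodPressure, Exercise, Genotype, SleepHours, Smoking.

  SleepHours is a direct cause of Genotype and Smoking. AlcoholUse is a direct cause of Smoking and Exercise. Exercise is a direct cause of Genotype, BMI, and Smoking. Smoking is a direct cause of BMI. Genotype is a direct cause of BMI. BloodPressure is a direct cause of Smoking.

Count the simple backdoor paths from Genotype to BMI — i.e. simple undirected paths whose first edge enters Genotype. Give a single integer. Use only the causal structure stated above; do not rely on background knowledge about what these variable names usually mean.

6

A backdoor path from Genotype to BMI is any simple undirected path whose first edge points into Genotype (i.e. leaves Genotype via a parent).
Parents of Genotype: {Exercise, SleepHours}.
Enumerating:
  P1: Genotype <- SleepHours -> Smoking <- AlcoholUse -> Exercise -> BMI
  P2: Genotype <- SleepHours -> Smoking <- Exercise -> BMI
  P3: Genotype <- SleepHours -> Smoking -> BMI
  P4: Genotype <- Exercise <- AlcoholUse -> Smoking -> BMI
  P5: Genotype <- Exercise -> Smoking -> BMI
  P6: Genotype <- Exercise -> BMI
That exhausts the simple backdoor paths. Count: 6.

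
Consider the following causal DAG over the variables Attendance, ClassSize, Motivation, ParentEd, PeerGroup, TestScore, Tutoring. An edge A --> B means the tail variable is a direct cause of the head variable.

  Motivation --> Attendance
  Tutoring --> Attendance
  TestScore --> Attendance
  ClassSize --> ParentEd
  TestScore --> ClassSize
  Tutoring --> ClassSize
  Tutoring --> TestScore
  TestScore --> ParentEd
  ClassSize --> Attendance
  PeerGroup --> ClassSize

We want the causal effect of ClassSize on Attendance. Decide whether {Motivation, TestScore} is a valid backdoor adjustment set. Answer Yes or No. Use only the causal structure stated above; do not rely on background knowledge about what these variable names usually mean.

No

Backdoor paths from ClassSize to Attendance (paths whose first edge points into ClassSize):
  P1: ClassSize <- Tutoring -> TestScore -> Attendance
  P2: ClassSize <- Tutoring -> Attendance
  P3: ClassSize <- TestScore <- Tutoring -> Attendance
  P4: ClassSize <- TestScore -> Attendance
Condition 1 (no descendant of ClassSize in the set): holds — descendants of ClassSize are {Attendance, ParentEd}; none are in {Motivation, TestScore}.
Condition 2 (every backdoor path blocked by {Motivation, TestScore}):
  P1: blocked at chain node TestScore ∈ conditioning set.
  P2: open — no interior node is in the conditioning set.
  P3: blocked at chain node TestScore ∈ conditioning set.
  P4: blocked at fork node TestScore ∈ conditioning set.
{Motivation, TestScore} does not satisfy the backdoor criterion.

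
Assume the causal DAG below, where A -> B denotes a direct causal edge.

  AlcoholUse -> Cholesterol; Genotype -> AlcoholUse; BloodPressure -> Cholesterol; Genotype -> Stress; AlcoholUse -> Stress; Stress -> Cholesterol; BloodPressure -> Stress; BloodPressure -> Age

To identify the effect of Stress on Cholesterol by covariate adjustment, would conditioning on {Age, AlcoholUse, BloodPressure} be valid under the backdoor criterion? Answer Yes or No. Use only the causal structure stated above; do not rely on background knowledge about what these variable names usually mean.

Backdoor paths from Stress to Cholesterol (paths whose first edge points into Stress):
  P1: Stress <- Genotype -> AlcoholUse -> Cholesterol
  P2: Stress <- BloodPressure -> Cholesterol
  P3: Stress <- AlcoholUse -> Cholesterol
Condition 1 (no descendant of Stress in the set): holds — descendants of Stress are {Cholesterol}; none are in {Age, AlcoholUse, BloodPressure}.
Condition 2 (every backdoor path blocked by {Age, AlcoholUse, BloodPressure}):
  P1: blocked at chain node AlcoholUse ∈ conditioning set.
  P2: blocked at fork node BloodPressure ∈ conditioning set.
  P3: blocked at fork node AlcoholUse ∈ conditioning set.
{Age, AlcoholUse, BloodPressure} satisfies the backdoor criterion.

Yes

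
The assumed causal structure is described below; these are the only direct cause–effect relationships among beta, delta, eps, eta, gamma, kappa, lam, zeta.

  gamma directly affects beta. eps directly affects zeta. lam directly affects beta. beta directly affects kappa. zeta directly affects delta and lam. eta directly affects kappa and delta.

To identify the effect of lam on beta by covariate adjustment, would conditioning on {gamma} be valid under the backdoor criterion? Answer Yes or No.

Yes

Backdoor paths from lam to beta (paths whose first edge points into lam):
  P1: lam <- zeta -> delta <- eta -> kappa <- beta
Condition 1 (no descendant of lam in the set): holds — descendants of lam are {beta, kappa}; none are in {gamma}.
Condition 2 (every backdoor path blocked by {gamma}):
  P1: blocked at collider delta (neither it nor any descendant is in the conditioning set).
{gamma} satisfies the backdoor criterion.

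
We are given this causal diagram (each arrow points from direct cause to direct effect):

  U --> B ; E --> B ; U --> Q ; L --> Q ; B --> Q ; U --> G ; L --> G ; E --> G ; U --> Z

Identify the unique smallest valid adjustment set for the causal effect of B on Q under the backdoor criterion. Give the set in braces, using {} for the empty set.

Variables eligible for adjustment (non-descendants of B, excluding B and Q): {E, G, L, U, Z}.
Backdoor paths from B to Q:
  P1: B <- E -> G <- U -> Q
  P2: B <- E -> G <- L -> Q
  P3: B <- U -> G <- L -> Q
  P4: B <- U -> Q
The empty set is not sufficient: P4 (B <- U -> Q) has no collider blocking it and no conditioned non-collider, so it is open.
Try {U}:
  P1: blocked at collider G (neither it nor any descendant is in the conditioning set).
  P2: blocked at collider G (neither it nor any descendant is in the conditioning set).
  P3: blocked at fork node U ∈ conditioning set.
  P4: blocked at fork node U ∈ conditioning set.
{U} contains no descendant of B and blocks every backdoor path.
No other singleton works — e.g. {E} leaves P4 open — so {U} is the unique smallest valid adjustment set.

{U}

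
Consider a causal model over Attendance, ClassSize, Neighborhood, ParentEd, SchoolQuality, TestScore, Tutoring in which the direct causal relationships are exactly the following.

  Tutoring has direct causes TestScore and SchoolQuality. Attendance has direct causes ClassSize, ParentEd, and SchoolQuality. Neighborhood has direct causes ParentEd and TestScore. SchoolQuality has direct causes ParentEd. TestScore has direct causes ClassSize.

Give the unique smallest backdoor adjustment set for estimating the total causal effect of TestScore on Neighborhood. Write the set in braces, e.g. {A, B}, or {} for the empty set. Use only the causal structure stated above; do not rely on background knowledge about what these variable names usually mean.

Variables eligible for adjustment (non-descendants of TestScore, excluding TestScore and Neighborhood): {Attendance, ClassSize, ParentEd, SchoolQuality}.
Backdoor paths from TestScore to Neighborhood:
  P1: TestScore <- ClassSize -> Attendance <- ParentEd -> Neighborhood
  P2: TestScore <- ClassSize -> Attendance <- SchoolQuality <- ParentEd -> Neighborhood
Each backdoor path contains an unconditioned collider, so every path is already blocked with the empty conditioning set:
  P1: blocked at collider Attendance (neither it nor any descendant is in the conditioning set).
  P2: blocked at collider Attendance (neither it nor any descendant is in the conditioning set).
The empty set is therefore the unique smallest valid set.

{}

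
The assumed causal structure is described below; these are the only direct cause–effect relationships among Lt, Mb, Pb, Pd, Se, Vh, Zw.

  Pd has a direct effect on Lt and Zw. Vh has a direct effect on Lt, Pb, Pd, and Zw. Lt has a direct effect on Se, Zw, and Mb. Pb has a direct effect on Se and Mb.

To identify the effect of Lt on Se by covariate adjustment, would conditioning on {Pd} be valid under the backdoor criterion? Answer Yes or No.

No

Backdoor paths from Lt to Se (paths whose first edge points into Lt):
  P1: Lt <- Vh -> Pb -> Se
  P2: Lt <- Pd <- Vh -> Pb -> Se
  P3: Lt <- Pd -> Zw <- Vh -> Pb -> Se
Condition 1 (no descendant of Lt in the set): holds — descendants of Lt are {Mb, Se, Zw}; none are in {Pd}.
Condition 2 (every backdoor path blocked by {Pd}):
  P1: open — no interior node is in the conditioning set.
  P2: blocked at chain node Pd ∈ conditioning set.
  P3: blocked at fork node Pd ∈ conditioning set.
{Pd} does not satisfy the backdoor criterion.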